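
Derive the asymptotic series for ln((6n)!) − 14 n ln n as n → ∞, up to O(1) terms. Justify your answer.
ln((6n)!) − 14 n ln n = −8 n ln n + 6(ln 6 − 1) n + (1/2) ln(2π·6n) + O(1/n)

Stirling: ln((6n)!) = 6n ln(6n) − 6n + (1/2) ln(2π·6n) + O(1/n).
Expand 6n ln(6n) = 6n (ln n + ln 6) = 6n ln n + 6n ln 6.
Subtract 14n ln n: leading term is (6 − 14) n ln n = −8 n ln n. The next term is 6n ln 6 − 6n = 6(ln 6 − 1) n. Then the (1/2) ln(2π·6n) correction.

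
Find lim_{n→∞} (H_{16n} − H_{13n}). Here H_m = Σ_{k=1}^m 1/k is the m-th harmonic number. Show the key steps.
lim = ln(16/13)

Euler-Maclaurin gives H_m = ln m + γ + 1/(2m) + O(1/m^2). The γ and O(1/m) terms cancel in the difference:
  H_{16n} − H_{13n} = ln(16n) − ln(13n) + O(1/n) = ln(16/13) + O(1/n).
Hence the limit is ln(16/13).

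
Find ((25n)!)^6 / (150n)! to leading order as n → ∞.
((25n)!)^6/(150n)! ~ ((2π·25n)^(5/2) / sqrt(6)) · 6^(−6·25n)  →  0

Write N = 25n. Stirling: N! ~ sqrt(2π N)(N/e)^N and (6N)! ~ sqrt(2π·6N)·(6N/e)^(6N).
  (N!)^6/(6N)! ~ (2π N)^(6/2) (N/e)^(6N) / [sqrt(2π·6N) (6N/e)^(6N)]
     = (2π N)^(6/2) / sqrt(2π·6N) · (N/(6N))^(6N)
     = (2π N)^((6−1)/2) / sqrt(6) · 6^(−6N).
Since 6^6 > 1, the factor 6^(−6N) decays exponentially, so the ratio → 0. Substituting N = 25n gives the stated form.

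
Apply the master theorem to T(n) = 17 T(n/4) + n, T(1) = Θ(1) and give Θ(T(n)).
T(n) = Θ(n^(log_4 17))

Master theorem: compare f(n) = n to n^(log_4 17) where log_4 17 ≈ 2.044. Since 1 < log_4 17, we have f(n) = O(n^(log_4 17 − ε)) for some ε > 0 — Case 1. Hence T(n) = Θ(n^(log_4 17)).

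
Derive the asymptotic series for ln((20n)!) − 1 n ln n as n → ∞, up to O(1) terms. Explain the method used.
ln((20n)!) − 1 n ln n = 19 n ln n + 20(ln 20 − 1) n + (1/2) ln(2π·20n) + O(1/n)

Stirling: ln((20n)!) = 20n ln(20n) − 20n + (1/2) ln(2π·20n) + O(1/n).
Expand 20n ln(20n) = 20n (ln n + ln 20) = 20n ln n + 20n ln 20.
Subtract 1n ln n: leading term is (20 − 1) n ln n = 19 n ln n. The next term is 20n ln 20 − 20n = 20(ln 20 − 1) n. Then the (1/2) ln(2π·20n) correction.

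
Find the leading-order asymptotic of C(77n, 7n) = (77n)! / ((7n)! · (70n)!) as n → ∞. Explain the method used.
C(77n, 7n) ~ (285311670611/10000000000)^(7n) · sqrt(11/(20π·7n))

Write N = 7n. Apply Stirling to each factorial:
  (11N)! ~ sqrt(2π·11N) · (11N/e)^(11N),
  N! ~ sqrt(2π N) · (N/e)^N,
  (10N)! ~ sqrt(2π·10N) · (10N/e)^(10N).
The exponential factors combine to (11N)^(11N) / (N^N · (10N)^(10N)) = 11^(11N)/10^(10N) = (11^11/10^10)^N = (285311670611/10000000000)^N.
The square-root prefactors combine to sqrt(2π·11N) / (sqrt(2π N)·sqrt(2π·10N)) = sqrt(11 / (2π·10·N)) = sqrt(11/(20π·7n)).
Substituting N = 7n: C(77n, 7n) ~ (285311670611/10000000000)^(7n) · sqrt(11/(20π·7n)).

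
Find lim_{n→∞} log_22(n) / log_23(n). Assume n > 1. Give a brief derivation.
lim = ln(23) / ln(22) = log_22(23)

Change of base: log_22(n) = ln n / ln 22 and log_23(n) = ln n / ln 23. The ratio is (ln n / ln 22) · (ln 23 / ln n) = ln 23 / ln 22, a constant independent of n. So the limit is ln 23 / ln 22 = log_22(23).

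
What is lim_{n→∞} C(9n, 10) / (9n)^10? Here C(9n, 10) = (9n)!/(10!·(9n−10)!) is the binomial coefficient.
lim = 1/10! = 1/3628800

With N = 9n → ∞: C(N, 10) / N^10 = [N(N−1)…(N−9)] / (10! · N^10) = (1/10!) · 1 · (1 − 1/(9n)) · … · (1 − 9/(9n)). Each factor → 1 as N → ∞, so the limit is 1/10! = 1/3628800.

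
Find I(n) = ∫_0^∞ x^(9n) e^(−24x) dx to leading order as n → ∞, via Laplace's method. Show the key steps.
I(n) ~ (sqrt(2π·9n) / 24) · (9n/(24e))^(9n)

Write the integrand as exp(9n ln x − 24x) and set f(x) = 9n ln x − 24x. Then f'(x) = 9n/x − 24 = 0 at x* = 9n/24, and f''(x*) = −9n/x*^2 = −24^2/(9n). Laplace's method (interior maximum) gives
  I(n) ~ e^(f(x*)) · sqrt(2π / |f''(x*)|)
        = exp(9n ln(9n/24) − 9n) · sqrt(2π · 9n / 24^2)
        = (9n/24)^(9n) e^(−9n) · sqrt(2π·9n) / 24
        = (sqrt(2π·9n) / 24) · (9n/(24e))^(9n).
This matches Γ(9n+1)/24^(9n+1) with Stirling applied to Γ.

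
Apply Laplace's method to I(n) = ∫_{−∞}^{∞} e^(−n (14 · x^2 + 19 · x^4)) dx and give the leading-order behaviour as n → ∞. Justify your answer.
I(n) ~ sqrt(π/(14n))

φ(x) = 14 · x^2 + 19 · x^4 has its unique global minimum at x* = 0 (since φ'(x) = 28x + 76x^3 = 0 only at x = 0 for real x with both coefficients positive, and φ → ∞ as |x| → ∞). At x* = 0, φ(0) = 0 and φ''(0) = 28. Laplace's method then gives
  I(n) ~ sqrt(2π / (n · φ''(0))) · e^(−n φ(0)) = sqrt(2π / (28n)) = sqrt(π/(14n)).
The 19 · x^4 term contributes only at subleading order (an O(1/n) relative correction).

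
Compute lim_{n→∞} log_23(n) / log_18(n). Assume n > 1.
lim = ln(18) / ln(23) = log_23(18)

Change of base: log_23(n) = ln n / ln 23 and log_18(n) = ln n / ln 18. The ratio is (ln n / ln 23) · (ln 18 / ln n) = ln 18 / ln 23, a constant independent of n. So the limit is ln 18 / ln 23 = log_23(18).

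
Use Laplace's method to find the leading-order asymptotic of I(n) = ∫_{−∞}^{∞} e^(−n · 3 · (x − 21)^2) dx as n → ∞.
I(n) = sqrt(π/(3n))

Here φ(x) = 3 · (x − 21)^2 has its unique minimum at x* = 21 with φ(x*) = 0 and φ''(x*) = 6. Laplace's method gives
  I(n) ~ e^(−n φ(x*)) · sqrt(2π / (n · φ''(x*))) = sqrt(2π / (6n)) = sqrt(π/(3n)).
This is exact: substituting u = (x − 21)·sqrt(3n) gives I(n) = (1/sqrt(3n)) ∫_{−∞}^{∞} e^(−u^2) du = sqrt(π/(3n)).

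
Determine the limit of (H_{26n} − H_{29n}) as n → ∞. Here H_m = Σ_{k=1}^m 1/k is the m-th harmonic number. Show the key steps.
lim = ln(26/29)

Euler-Maclaurin gives H_m = ln m + γ + 1/(2m) + O(1/m^2). The γ and O(1/m) terms cancel in the difference:
  H_{26n} − H_{29n} = ln(26n) − ln(29n) + O(1/n) = ln(26/29) + O(1/n).
Hence the limit is ln(26/29).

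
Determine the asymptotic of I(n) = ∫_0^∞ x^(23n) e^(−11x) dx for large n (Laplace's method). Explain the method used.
I(n) ~ (sqrt(2π·23n) / 11) · (23n/(11e))^(23n)

Write the integrand as exp(23n ln x − 11x) and set f(x) = 23n ln x − 11x. Then f'(x) = 23n/x − 11 = 0 at x* = 23n/11, and f''(x*) = −23n/x*^2 = −11^2/(23n). Laplace's method (interior maximum) gives
  I(n) ~ e^(f(x*)) · sqrt(2π / |f''(x*)|)
        = exp(23n ln(23n/11) − 23n) · sqrt(2π · 23n / 11^2)
        = (23n/11)^(23n) e^(−23n) · sqrt(2π·23n) / 11
        = (sqrt(2π·23n) / 11) · (23n/(11e))^(23n).
This matches Γ(23n+1)/11^(23n+1) with Stirling applied to Γ.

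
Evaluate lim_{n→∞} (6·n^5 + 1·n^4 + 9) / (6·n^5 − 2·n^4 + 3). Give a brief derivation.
lim = 6/6 = 1

For large n the leading n^5 terms dominate both numerator and denominator. Dividing top and bottom by n^5, every other term tends to 0, leaving 6/6 = 1.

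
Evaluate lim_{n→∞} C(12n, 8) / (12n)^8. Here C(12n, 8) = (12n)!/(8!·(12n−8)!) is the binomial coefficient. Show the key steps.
lim = 1/8! = 1/40320

With N = 12n → ∞: C(N, 8) / N^8 = [N(N−1)…(N−7)] / (8! · N^8) = (1/8!) · 1 · (1 − 1/(12n)) · … · (1 − 7/(12n)). Each factor → 1 as N → ∞, so the limit is 1/8! = 1/40320.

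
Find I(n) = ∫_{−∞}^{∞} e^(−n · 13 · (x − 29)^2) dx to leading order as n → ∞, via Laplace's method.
I(n) = sqrt(π/(13n))

Here φ(x) = 13 · (x − 29)^2 has its unique minimum at x* = 29 with φ(x*) = 0 and φ''(x*) = 26. Laplace's method gives
  I(n) ~ e^(−n φ(x*)) · sqrt(2π / (n · φ''(x*))) = sqrt(2π / (26n)) = sqrt(π/(13n)).
This is exact: substituting u = (x − 29)·sqrt(13n) gives I(n) = (1/sqrt(13n)) ∫_{−∞}^{∞} e^(−u^2) du = sqrt(π/(13n)).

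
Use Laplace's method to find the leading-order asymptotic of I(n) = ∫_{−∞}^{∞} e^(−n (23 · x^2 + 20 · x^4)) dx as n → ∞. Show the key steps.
I(n) ~ sqrt(π/(23n))

φ(x) = 23 · x^2 + 20 · x^4 has its unique global minimum at x* = 0 (since φ'(x) = 46x + 80x^3 = 0 only at x = 0 for real x with both coefficients positive, and φ → ∞ as |x| → ∞). At x* = 0, φ(0) = 0 and φ''(0) = 46. Laplace's method then gives
  I(n) ~ sqrt(2π / (n · φ''(0))) · e^(−n φ(0)) = sqrt(2π / (46n)) = sqrt(π/(23n)).
The 20 · x^4 term contributes only at subleading order (an O(1/n) relative correction).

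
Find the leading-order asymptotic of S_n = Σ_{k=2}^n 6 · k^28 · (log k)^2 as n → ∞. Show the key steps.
S_n ~ 6 · n^29 · (log n)^2 / 29

By integral comparison, S_n = ∫_1^n 6 · x^28 · (log x)^2 dx + O(n^28 · (log n)^2). For the integral, the leading term of ∫_1^n x^28 (log x)^2 dx is n^29/29 · (log n)^2 (by repeated integration by parts; each step lowers the log-exponent and produces a relatively O(1/log n) correction). Hence S_n ~ 6 · n^29 · (log n)^2 / 29.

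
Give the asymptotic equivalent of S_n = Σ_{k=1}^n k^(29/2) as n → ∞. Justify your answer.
S_n ~ (2/31) · n^(31/2)

Integral comparison: Σ_{k=1}^n k^(29/2) = ∫_0^n x^(29/2) dx + O(n^(29/2)). The integral is n^(1 + 29/2) / (1 + 29/2) = n^((29+2)/2) / ((29+2)/2) = (2/31) · n^(31/2).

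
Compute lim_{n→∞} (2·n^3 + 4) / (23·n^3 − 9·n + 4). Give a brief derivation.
lim = 2/23

For large n the leading n^3 terms dominate both numerator and denominator. Dividing top and bottom by n^3, every other term tends to 0, leaving 2/23.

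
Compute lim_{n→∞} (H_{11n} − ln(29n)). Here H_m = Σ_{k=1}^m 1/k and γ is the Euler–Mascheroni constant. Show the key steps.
lim = ln(11/29) + γ

By Euler-Maclaurin, H_m = ln m + γ + O(1/m). So
  H_{11n} − ln(29n) = ln(11n) + γ − ln(29n) + O(1/n)
                       = ln(11/29) + γ + O(1/n).
Hence the limit is ln(11/29) + γ.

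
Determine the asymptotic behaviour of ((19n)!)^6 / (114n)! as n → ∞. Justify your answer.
((19n)!)^6/(114n)! ~ ((2π·19n)^(5/2) / sqrt(6)) · 6^(−6·19n)  →  0

Write N = 19n. Stirling: N! ~ sqrt(2π N)(N/e)^N and (6N)! ~ sqrt(2π·6N)·(6N/e)^(6N).
  (N!)^6/(6N)! ~ (2π N)^(6/2) (N/e)^(6N) / [sqrt(2π·6N) (6N/e)^(6N)]
     = (2π N)^(6/2) / sqrt(2π·6N) · (N/(6N))^(6N)
     = (2π N)^((6−1)/2) / sqrt(6) · 6^(−6N).
Since 6^6 > 1, the factor 6^(−6N) decays exponentially, so the ratio → 0. Substituting N = 19n gives the stated form.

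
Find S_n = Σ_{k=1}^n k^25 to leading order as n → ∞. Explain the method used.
S_n ~ n^26 / 26

By integral comparison (Euler-Maclaurin), Σ_{k=1}^n k^25 = ∫_0^n x^25 dx + O(n^25) = n^26/26 + O(n^25). (Equivalently, Faulhaber's formula gives the same leading term.)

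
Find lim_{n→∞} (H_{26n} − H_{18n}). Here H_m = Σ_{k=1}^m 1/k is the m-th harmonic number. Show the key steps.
lim = ln(26/18) = ln(13/9)

Euler-Maclaurin gives H_m = ln m + γ + 1/(2m) + O(1/m^2). The γ and O(1/m) terms cancel in the difference:
  H_{26n} − H_{18n} = ln(26n) − ln(18n) + O(1/n) = ln(26/18) + O(1/n).
Hence the limit is ln(26/18) = ln(13/9).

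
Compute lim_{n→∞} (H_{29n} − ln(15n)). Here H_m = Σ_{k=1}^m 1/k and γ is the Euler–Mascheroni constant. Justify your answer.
lim = ln(29/15) + γ

By Euler-Maclaurin, H_m = ln m + γ + O(1/m). So
  H_{29n} − ln(15n) = ln(29n) + γ − ln(15n) + O(1/n)
                       = ln(29/15) + γ + O(1/n).
Hence the limit is ln(29/15) + γ.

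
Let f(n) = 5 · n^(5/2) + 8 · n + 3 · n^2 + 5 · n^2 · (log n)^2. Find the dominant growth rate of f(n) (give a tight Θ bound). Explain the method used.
f(n) ∈ Θ(n^(5/2))

Compare the terms by growth order. For large n, n^a · (log n)^b dominates n^a' · (log n)^b' iff a > a', or (a = a' and b > b'). Ranking the 4 terms shows the dominant one is 5 · n^(5/2). Hence f(n) ∈ Θ(n^(5/2)).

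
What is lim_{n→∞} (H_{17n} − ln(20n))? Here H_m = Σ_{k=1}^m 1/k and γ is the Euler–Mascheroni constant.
lim = ln(17/20) + γ

By Euler-Maclaurin, H_m = ln m + γ + O(1/m). So
  H_{17n} − ln(20n) = ln(17n) + γ − ln(20n) + O(1/n)
                       = ln(17/20) + γ + O(1/n).
Hence the limit is ln(17/20) + γ.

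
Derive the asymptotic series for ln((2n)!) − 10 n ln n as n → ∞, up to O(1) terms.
ln((2n)!) − 10 n ln n = −8 n ln n + 2(ln 2 − 1) n + (1/2) ln(2π·2n) + O(1/n)

Stirling: ln((2n)!) = 2n ln(2n) − 2n + (1/2) ln(2π·2n) + O(1/n).
Expand 2n ln(2n) = 2n (ln n + ln 2) = 2n ln n + 2n ln 2.
Subtract 10n ln n: leading term is (2 − 10) n ln n = −8 n ln n. The next term is 2n ln 2 − 2n = 2(ln 2 − 1) n. Then the (1/2) ln(2π·2n) correction.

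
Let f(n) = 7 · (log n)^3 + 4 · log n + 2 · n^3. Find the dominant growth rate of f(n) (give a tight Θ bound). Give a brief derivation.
f(n) ∈ Θ(n^3)

Compare the terms by growth order. For large n, n^a · (log n)^b dominates n^a' · (log n)^b' iff a > a', or (a = a' and b > b'). Ranking the 3 terms shows the dominant one is 2 · n^3. Hence f(n) ∈ Θ(n^3).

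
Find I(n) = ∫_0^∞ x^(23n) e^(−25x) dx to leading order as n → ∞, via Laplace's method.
I(n) ~ (sqrt(2π·23n) / 25) · (23n/(25e))^(23n)

Write the integrand as exp(23n ln x − 25x) and set f(x) = 23n ln x − 25x. Then f'(x) = 23n/x − 25 = 0 at x* = 23n/25, and f''(x*) = −23n/x*^2 = −25^2/(23n). Laplace's method (interior maximum) gives
  I(n) ~ e^(f(x*)) · sqrt(2π / |f''(x*)|)
        = exp(23n ln(23n/25) − 23n) · sqrt(2π · 23n / 25^2)
        = (23n/25)^(23n) e^(−23n) · sqrt(2π·23n) / 25
        = (sqrt(2π·23n) / 25) · (23n/(25e))^(23n).
This matches Γ(23n+1)/25^(23n+1) with Stirling applied to Γ.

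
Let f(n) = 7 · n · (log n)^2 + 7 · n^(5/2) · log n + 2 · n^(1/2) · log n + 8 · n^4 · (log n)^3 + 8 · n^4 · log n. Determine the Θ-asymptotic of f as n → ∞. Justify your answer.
f(n) ∈ Θ(n^4 · (log n)^3)

Compare the terms by growth order. For large n, n^a · (log n)^b dominates n^a' · (log n)^b' iff a > a', or (a = a' and b > b'). Ranking the 5 terms shows the dominant one is 8 · n^4 · (log n)^3. Hence f(n) ∈ Θ(n^4 · (log n)^3).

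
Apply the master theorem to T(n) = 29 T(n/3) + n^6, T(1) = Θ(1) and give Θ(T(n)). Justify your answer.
T(n) = Θ(n^6)

log_3 29 ≈ 3.065. f(n) = n^6 dominates n^(log_3 29) since 6 > 3.065, and the regularity condition a·f(n/b) = 29·(n/3)^6 = (29/729)·n^6 ≤ c·f(n) holds with c = 29/729 ≈ 0.0398 < 1. So this is Case 3: T(n) = Θ(f(n)) = Θ(n^6).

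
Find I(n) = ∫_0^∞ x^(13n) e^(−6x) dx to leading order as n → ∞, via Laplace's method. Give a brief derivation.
I(n) ~ (sqrt(2π·13n) / 6) · (13n/(6e))^(13n)

Write the integrand as exp(13n ln x − 6x) and set f(x) = 13n ln x − 6x. Then f'(x) = 13n/x − 6 = 0 at x* = 13n/6, and f''(x*) = −13n/x*^2 = −6^2/(13n). Laplace's method (interior maximum) gives
  I(n) ~ e^(f(x*)) · sqrt(2π / |f''(x*)|)
        = exp(13n ln(13n/6) − 13n) · sqrt(2π · 13n / 6^2)
        = (13n/6)^(13n) e^(−13n) · sqrt(2π·13n) / 6
        = (sqrt(2π·13n) / 6) · (13n/(6e))^(13n).
This matches Γ(13n+1)/6^(13n+1) with Stirling applied to Γ.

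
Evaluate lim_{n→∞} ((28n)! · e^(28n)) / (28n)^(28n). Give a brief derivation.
lim = ∞

Stirling: (28n)! ~ sqrt(2π·28n) · (28n/e)^(28n). Hence
  (28n)! · e^(28n) / (28n)^(28n) ~ sqrt(2π·28n) = sqrt(2π·28) · sqrt(n) → ∞.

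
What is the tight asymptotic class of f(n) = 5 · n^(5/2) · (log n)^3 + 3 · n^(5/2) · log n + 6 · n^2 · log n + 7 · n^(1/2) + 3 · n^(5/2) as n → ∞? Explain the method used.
f(n) ∈ Θ(n^(5/2) · (log n)^3)

Compare the terms by growth order. For large n, n^a · (log n)^b dominates n^a' · (log n)^b' iff a > a', or (a = a' and b > b'). Ranking the 5 terms shows the dominant one is 5 · n^(5/2) · (log n)^3. Hence f(n) ∈ Θ(n^(5/2) · (log n)^3).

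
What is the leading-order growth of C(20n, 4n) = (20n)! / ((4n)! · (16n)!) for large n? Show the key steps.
C(20n, 4n) ~ (3125/256)^(4n) · sqrt(5/(8π·4n))

Write N = 4n. Apply Stirling to each factorial:
  (5N)! ~ sqrt(2π·5N) · (5N/e)^(5N),
  N! ~ sqrt(2π N) · (N/e)^N,
  (4N)! ~ sqrt(2π·4N) · (4N/e)^(4N).
The exponential factors combine to (5N)^(5N) / (N^N · (4N)^(4N)) = 5^(5N)/4^(4N) = (5^5/4^4)^N = (3125/256)^N.
The square-root prefactors combine to sqrt(2π·5N) / (sqrt(2π N)·sqrt(2π·4N)) = sqrt(5 / (2π·4·N)) = sqrt(5/(8π·4n)).
Substituting N = 4n: C(20n, 4n) ~ (3125/256)^(4n) · sqrt(5/(8π·4n)).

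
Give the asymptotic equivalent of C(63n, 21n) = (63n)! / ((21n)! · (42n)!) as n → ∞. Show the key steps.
C(63n, 21n) ~ (27/4)^(21n) · sqrt(3/(4π·21n))

Write N = 21n. Apply Stirling to each factorial:
  (3N)! ~ sqrt(2π·3N) · (3N/e)^(3N),
  N! ~ sqrt(2π N) · (N/e)^N,
  (2N)! ~ sqrt(2π·2N) · (2N/e)^(2N).
The exponential factors combine to (3N)^(3N) / (N^N · (2N)^(2N)) = 3^(3N)/2^(2N) = (3^3/2^2)^N = (27/4)^N.
The square-root prefactors combine to sqrt(2π·3N) / (sqrt(2π N)·sqrt(2π·2N)) = sqrt(3 / (2π·2·N)) = sqrt(3/(4π·21n)).
Substituting N = 21n: C(63n, 21n) ~ (27/4)^(21n) · sqrt(3/(4π·21n)).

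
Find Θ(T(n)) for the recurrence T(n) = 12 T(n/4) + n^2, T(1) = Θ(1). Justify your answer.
T(n) = Θ(n^2)

log_4 12 ≈ 1.792. f(n) = n^2 dominates n^(log_4 12) since 2 > 1.792, and the regularity condition a·f(n/b) = 12·(n/4)^2 = (12/16)·n^2 ≤ c·f(n) holds with c = 12/16 ≈ 0.75 < 1. So this is Case 3: T(n) = Θ(f(n)) = Θ(n^2).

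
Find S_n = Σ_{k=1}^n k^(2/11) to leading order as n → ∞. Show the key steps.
S_n ~ (11/13) · n^(13/11)

Integral comparison: Σ_{k=1}^n k^(2/11) = ∫_0^n x^(2/11) dx + O(n^(2/11)). The integral is n^(1 + 2/11) / (1 + 2/11) = n^((2+11)/11) / ((2+11)/11) = (11/13) · n^(13/11).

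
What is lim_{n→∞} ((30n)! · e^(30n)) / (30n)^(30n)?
lim = ∞

Stirling: (30n)! ~ sqrt(2π·30n) · (30n/e)^(30n). Hence
  (30n)! · e^(30n) / (30n)^(30n) ~ sqrt(2π·30n) = sqrt(2π·30) · sqrt(n) → ∞.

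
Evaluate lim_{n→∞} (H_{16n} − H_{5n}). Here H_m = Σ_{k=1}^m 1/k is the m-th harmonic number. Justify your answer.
lim = ln(16/5)

Euler-Maclaurin gives H_m = ln m + γ + 1/(2m) + O(1/m^2). The γ and O(1/m) terms cancel in the difference:
  H_{16n} − H_{5n} = ln(16n) − ln(5n) + O(1/n) = ln(16/5) + O(1/n).
Hence the limit is ln(16/5).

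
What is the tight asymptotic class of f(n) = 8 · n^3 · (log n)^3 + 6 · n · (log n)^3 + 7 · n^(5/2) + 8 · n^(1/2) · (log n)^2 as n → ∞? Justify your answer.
f(n) ∈ Θ(n^3 · (log n)^3)

Compare the terms by growth order. For large n, n^a · (log n)^b dominates n^a' · (log n)^b' iff a > a', or (a = a' and b > b'). Ranking the 4 terms shows the dominant one is 8 · n^3 · (log n)^3. Hence f(n) ∈ Θ(n^3 · (log n)^3).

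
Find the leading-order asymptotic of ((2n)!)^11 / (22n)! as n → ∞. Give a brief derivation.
((2n)!)^11/(22n)! ~ ((2π·2n)^(10/2) / sqrt(11)) · 11^(−11·2n)  →  0

Write N = 2n. Stirling: N! ~ sqrt(2π N)(N/e)^N and (11N)! ~ sqrt(2π·11N)·(11N/e)^(11N).
  (N!)^11/(11N)! ~ (2π N)^(11/2) (N/e)^(11N) / [sqrt(2π·11N) (11N/e)^(11N)]
     = (2π N)^(11/2) / sqrt(2π·11N) · (N/(11N))^(11N)
     = (2π N)^((11−1)/2) / sqrt(11) · 11^(−11N).
Since 11^11 > 1, the factor 11^(−11N) decays exponentially, so the ratio → 0. Substituting N = 2n gives the stated form.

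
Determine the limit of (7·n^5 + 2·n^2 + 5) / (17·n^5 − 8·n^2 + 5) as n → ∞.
lim = 7/17

For large n the leading n^5 terms dominate both numerator and denominator. Dividing top and bottom by n^5, every other term tends to 0, leaving 7/17.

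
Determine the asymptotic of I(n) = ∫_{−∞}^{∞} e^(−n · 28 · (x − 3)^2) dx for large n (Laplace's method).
I(n) = sqrt(π/(28n))

Here φ(x) = 28 · (x − 3)^2 has its unique minimum at x* = 3 with φ(x*) = 0 and φ''(x*) = 56. Laplace's method gives
  I(n) ~ e^(−n φ(x*)) · sqrt(2π / (n · φ''(x*))) = sqrt(2π / (56n)) = sqrt(π/(28n)).
This is exact: substituting u = (x − 3)·sqrt(28n) gives I(n) = (1/sqrt(28n)) ∫_{−∞}^{∞} e^(−u^2) du = sqrt(π/(28n)).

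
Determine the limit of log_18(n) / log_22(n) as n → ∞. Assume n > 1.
lim = ln(22) / ln(18) = log_18(22)

Change of base: log_18(n) = ln n / ln 18 and log_22(n) = ln n / ln 22. The ratio is (ln n / ln 18) · (ln 22 / ln n) = ln 22 / ln 18, a constant independent of n. So the limit is ln 22 / ln 18 = log_18(22).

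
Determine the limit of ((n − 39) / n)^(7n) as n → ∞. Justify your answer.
lim = e^(−273)

Rewrite as (1 − 39/n)^(7n). By the standard limit (1 + x/n)^n → e^x, we have (1 − 39/n)^n → e^(−39), and raising to the 7th power gives e^(−273).
More precisely, ln[(1 − 39/n)^(7n)] = 7n · ln(1 − 39/n) = 7n · (-39/n + O(1/n^2)) = -273 + O(1/n) → -273.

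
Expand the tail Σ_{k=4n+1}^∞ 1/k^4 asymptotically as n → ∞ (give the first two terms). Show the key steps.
Σ_{k>4n} 1/k^4 = 1/(3 · (4n)^3) − 1/(2 · (4n)^4) + O(1/(4n)^5)

Compare to the integral: ∫_{4n}^∞ x^(−4) dx = [−x^(−3)/3]_{4n}^∞ = 1/((4−1)·(4n)^3). The Euler-Maclaurin correction adds −f(4n)/2 = −1/(2·(4n)^4). Euler-Maclaurin then gives
  Σ_{k>4n} 1/k^4 = ∫_{4n}^∞ dx/x^4 − 1/(2·(4n)^4) + O(1/(4n)^5).
(Equivalently this is ζ(4) − Σ_{k≤4n} 1/k^4.)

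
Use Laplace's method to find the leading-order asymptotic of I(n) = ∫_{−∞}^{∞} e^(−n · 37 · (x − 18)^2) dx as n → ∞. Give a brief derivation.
I(n) = sqrt(π/(37n))

Here φ(x) = 37 · (x − 18)^2 has its unique minimum at x* = 18 with φ(x*) = 0 and φ''(x*) = 74. Laplace's method gives
  I(n) ~ e^(−n φ(x*)) · sqrt(2π / (n · φ''(x*))) = sqrt(2π / (74n)) = sqrt(π/(37n)).
This is exact: substituting u = (x − 18)·sqrt(37n) gives I(n) = (1/sqrt(37n)) ∫_{−∞}^{∞} e^(−u^2) du = sqrt(π/(37n)).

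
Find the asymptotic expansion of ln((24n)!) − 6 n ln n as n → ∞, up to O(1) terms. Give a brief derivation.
ln((24n)!) − 6 n ln n = 18 n ln n + 24(ln 24 − 1) n + (1/2) ln(2π·24n) + O(1/n)

Stirling: ln((24n)!) = 24n ln(24n) − 24n + (1/2) ln(2π·24n) + O(1/n).
Expand 24n ln(24n) = 24n (ln n + ln 24) = 24n ln n + 24n ln 24.
Subtract 6n ln n: leading term is (24 − 6) n ln n = 18 n ln n. The next term is 24n ln 24 − 24n = 24(ln 24 − 1) n. Then the (1/2) ln(2π·24n) correction.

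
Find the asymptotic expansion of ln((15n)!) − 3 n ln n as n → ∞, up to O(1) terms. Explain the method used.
ln((15n)!) − 3 n ln n = 12 n ln n + 15(ln 15 − 1) n + (1/2) ln(2π·15n) + O(1/n)

Stirling: ln((15n)!) = 15n ln(15n) − 15n + (1/2) ln(2π·15n) + O(1/n).
Expand 15n ln(15n) = 15n (ln n + ln 15) = 15n ln n + 15n ln 15.
Subtract 3n ln n: leading term is (15 − 3) n ln n = 12 n ln n. The next term is 15n ln 15 − 15n = 15(ln 15 − 1) n. Then the (1/2) ln(2π·15n) correction.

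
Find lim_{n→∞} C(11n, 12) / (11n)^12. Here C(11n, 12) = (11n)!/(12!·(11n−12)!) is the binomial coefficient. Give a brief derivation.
lim = 1/12! = 1/479001600

With N = 11n → ∞: C(N, 12) / N^12 = [N(N−1)…(N−11)] / (12! · N^12) = (1/12!) · 1 · (1 − 1/(11n)) · … · (1 − 11/(11n)). Each factor → 1 as N → ∞, so the limit is 1/12! = 1/479001600.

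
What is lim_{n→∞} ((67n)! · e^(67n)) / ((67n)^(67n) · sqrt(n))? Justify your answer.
lim = sqrt(2π·67)

Stirling: (67n)! ~ sqrt(2π·67n) · (67n/e)^(67n). Hence
  (67n)! · e^(67n) / (67n)^(67n) ~ sqrt(2π·67n).
Dividing by sqrt(n): sqrt(2π·67n) / sqrt(n) = sqrt(2π·67) · n^((1−1)/2), so the limit is sqrt(2π·67).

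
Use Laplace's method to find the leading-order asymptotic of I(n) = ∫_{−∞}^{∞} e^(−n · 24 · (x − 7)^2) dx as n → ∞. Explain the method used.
I(n) = sqrt(π/(24n))

Here φ(x) = 24 · (x − 7)^2 has its unique minimum at x* = 7 with φ(x*) = 0 and φ''(x*) = 48. Laplace's method gives
  I(n) ~ e^(−n φ(x*)) · sqrt(2π / (n · φ''(x*))) = sqrt(2π / (48n)) = sqrt(π/(24n)).
This is exact: substituting u = (x − 7)·sqrt(24n) gives I(n) = (1/sqrt(24n)) ∫_{−∞}^{∞} e^(−u^2) du = sqrt(π/(24n)).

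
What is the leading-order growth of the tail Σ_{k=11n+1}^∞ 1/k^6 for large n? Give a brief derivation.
Σ_{k>11n} 1/k^6 ~ 1/(5 · (11n)^5)

Compare to the integral: ∫_{11n}^∞ x^(−6) dx = [−x^(−5)/5]_{11n}^∞ = 1/((6−1)·(11n)^5). Euler-Maclaurin then gives
  Σ_{k>11n} 1/k^6 = ∫_{11n}^∞ dx/x^6 − 1/(2·(11n)^6) + O(1/(11n)^7).
(Equivalently this is ζ(6) − Σ_{k≤11n} 1/k^6.)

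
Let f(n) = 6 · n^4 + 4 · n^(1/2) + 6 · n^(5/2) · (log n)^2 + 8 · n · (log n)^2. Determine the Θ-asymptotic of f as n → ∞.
f(n) ∈ Θ(n^4)

Compare the terms by growth order. For large n, n^a · (log n)^b dominates n^a' · (log n)^b' iff a > a', or (a = a' and b > b'). Ranking the 4 terms shows the dominant one is 6 · n^4. Hence f(n) ∈ Θ(n^4).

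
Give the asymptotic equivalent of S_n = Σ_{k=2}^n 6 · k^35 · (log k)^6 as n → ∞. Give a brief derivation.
S_n ~ n^36 · (log n)^6 / 6

By integral comparison, S_n = ∫_1^n 6 · x^35 · (log x)^6 dx + O(n^35 · (log n)^6). For the integral, the leading term of ∫_1^n x^35 (log x)^6 dx is n^36/36 · (log n)^6 (by repeated integration by parts; each step lowers the log-exponent and produces a relatively O(1/log n) correction). Hence S_n ~ n^36 · (log n)^6 / 6.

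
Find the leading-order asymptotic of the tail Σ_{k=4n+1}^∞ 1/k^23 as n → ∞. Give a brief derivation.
Σ_{k>4n} 1/k^23 ~ 1/(22 · (4n)^22)

Compare to the integral: ∫_{4n}^∞ x^(−23) dx = [−x^(−22)/22]_{4n}^∞ = 1/((23−1)·(4n)^22). Euler-Maclaurin then gives
  Σ_{k>4n} 1/k^23 = ∫_{4n}^∞ dx/x^23 − 1/(2·(4n)^23) + O(1/(4n)^24).
(Equivalently this is ζ(23) − Σ_{k≤4n} 1/k^23.)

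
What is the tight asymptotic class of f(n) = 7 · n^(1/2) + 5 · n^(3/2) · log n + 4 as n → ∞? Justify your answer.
f(n) ∈ Θ(n^(3/2) · log n)

Compare the terms by growth order. For large n, n^a · (log n)^b dominates n^a' · (log n)^b' iff a > a', or (a = a' and b > b'). Ranking the 3 terms shows the dominant one is 5 · n^(3/2) · log n. Hence f(n) ∈ Θ(n^(3/2) · log n).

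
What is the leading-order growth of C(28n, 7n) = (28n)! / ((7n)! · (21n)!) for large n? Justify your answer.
C(28n, 7n) ~ (256/27)^(7n) · sqrt(2/(3π·7n))

Write N = 7n. Apply Stirling to each factorial:
  (4N)! ~ sqrt(2π·4N) · (4N/e)^(4N),
  N! ~ sqrt(2π N) · (N/e)^N,
  (3N)! ~ sqrt(2π·3N) · (3N/e)^(3N).
The exponential factors combine to (4N)^(4N) / (N^N · (3N)^(3N)) = 4^(4N)/3^(3N) = (4^4/3^3)^N = (256/27)^N.
The square-root prefactors combine to sqrt(2π·4N) / (sqrt(2π N)·sqrt(2π·3N)) = sqrt(4 / (2π·3·N)) = sqrt(2/(3π·7n)).
Substituting N = 7n: C(28n, 7n) ~ (256/27)^(7n) · sqrt(2/(3π·7n)).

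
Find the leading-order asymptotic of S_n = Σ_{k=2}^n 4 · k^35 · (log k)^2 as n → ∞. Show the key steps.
S_n ~ n^36 · (log n)^2 / 9

By integral comparison, S_n = ∫_1^n 4 · x^35 · (log x)^2 dx + O(n^35 · (log n)^2). For the integral, the leading term of ∫_1^n x^35 (log x)^2 dx is n^36/36 · (log n)^2 (by repeated integration by parts; each step lowers the log-exponent and produces a relatively O(1/log n) correction). Hence S_n ~ n^36 · (log n)^2 / 9.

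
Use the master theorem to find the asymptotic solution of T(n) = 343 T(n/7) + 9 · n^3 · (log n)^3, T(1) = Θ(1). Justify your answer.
T(n) = Θ(n^3 · (log n)^4)

Here log_7 343 = 3 and f(n) = 9 · n^3 · (log n)^3 = Θ(n^(log_7 343) · (log n)^3). This is the extended Case 2 of the master theorem (f matches the critical exponent up to log factors), giving T(n) = Θ(n^(log_7 343) · (log n)^(3+1)) = Θ(n^3 · (log n)^4).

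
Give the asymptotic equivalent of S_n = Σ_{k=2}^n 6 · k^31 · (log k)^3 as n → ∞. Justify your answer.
S_n ~ 3 · n^32 · (log n)^3 / 16

By integral comparison, S_n = ∫_1^n 6 · x^31 · (log x)^3 dx + O(n^31 · (log n)^3). For the integral, the leading term of ∫_1^n x^31 (log x)^3 dx is n^32/32 · (log n)^3 (by repeated integration by parts; each step lowers the log-exponent and produces a relatively O(1/log n) correction). Hence S_n ~ 3 · n^32 · (log n)^3 / 16.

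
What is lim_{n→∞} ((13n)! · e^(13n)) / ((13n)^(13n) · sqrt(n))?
lim = sqrt(2π·13)

Stirling: (13n)! ~ sqrt(2π·13n) · (13n/e)^(13n). Hence
  (13n)! · e^(13n) / (13n)^(13n) ~ sqrt(2π·13n).
Dividing by sqrt(n): sqrt(2π·13n) / sqrt(n) = sqrt(2π·13) · n^((1−1)/2), so the limit is sqrt(2π·13).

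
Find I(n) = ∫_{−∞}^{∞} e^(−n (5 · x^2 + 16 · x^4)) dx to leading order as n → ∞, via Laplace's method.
I(n) ~ sqrt(π/(5n))

φ(x) = 5 · x^2 + 16 · x^4 has its unique global minimum at x* = 0 (since φ'(x) = 10x + 64x^3 = 0 only at x = 0 for real x with both coefficients positive, and φ → ∞ as |x| → ∞). At x* = 0, φ(0) = 0 and φ''(0) = 10. Laplace's method then gives
  I(n) ~ sqrt(2π / (n · φ''(0))) · e^(−n φ(0)) = sqrt(2π / (10n)) = sqrt(π/(5n)).
The 16 · x^4 term contributes only at subleading order (an O(1/n) relative correction).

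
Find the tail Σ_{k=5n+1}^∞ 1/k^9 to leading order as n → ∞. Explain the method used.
Σ_{k>5n} 1/k^9 ~ 1/(8 · (5n)^8)

Compare to the integral: ∫_{5n}^∞ x^(−9) dx = [−x^(−8)/8]_{5n}^∞ = 1/((9−1)·(5n)^8). Euler-Maclaurin then gives
  Σ_{k>5n} 1/k^9 = ∫_{5n}^∞ dx/x^9 − 1/(2·(5n)^9) + O(1/(5n)^10).
(Equivalently this is ζ(9) − Σ_{k≤5n} 1/k^9.)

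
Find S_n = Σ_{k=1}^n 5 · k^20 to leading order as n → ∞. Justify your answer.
S_n ~ 5 · n^21 / 21

By integral comparison (Euler-Maclaurin), Σ_{k=1}^n 5 · k^20 = 5 · ∫_0^n x^20 dx + O(n^20) = 5 · n^21/21 + O(n^20). (Equivalently, Faulhaber's formula gives the same leading term.)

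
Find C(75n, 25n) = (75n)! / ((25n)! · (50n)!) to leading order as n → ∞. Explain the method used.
C(75n, 25n) ~ (27/4)^(25n) · sqrt(3/(4π·25n))

Write N = 25n. Apply Stirling to each factorial:
  (3N)! ~ sqrt(2π·3N) · (3N/e)^(3N),
  N! ~ sqrt(2π N) · (N/e)^N,
  (2N)! ~ sqrt(2π·2N) · (2N/e)^(2N).
The exponential factors combine to (3N)^(3N) / (N^N · (2N)^(2N)) = 3^(3N)/2^(2N) = (3^3/2^2)^N = (27/4)^N.
The square-root prefactors combine to sqrt(2π·3N) / (sqrt(2π N)·sqrt(2π·2N)) = sqrt(3 / (2π·2·N)) = sqrt(3/(4π·25n)).
Substituting N = 25n: C(75n, 25n) ~ (27/4)^(25n) · sqrt(3/(4π·25n)).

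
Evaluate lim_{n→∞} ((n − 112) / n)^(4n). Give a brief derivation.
lim = e^(−448)

Rewrite as (1 − 112/n)^(4n). By the standard limit (1 + x/n)^n → e^x, we have (1 − 112/n)^n → e^(−112), and raising to the 4th power gives e^(−448).
More precisely, ln[(1 − 112/n)^(4n)] = 4n · ln(1 − 112/n) = 4n · (-112/n + O(1/n^2)) = -448 + O(1/n) → -448.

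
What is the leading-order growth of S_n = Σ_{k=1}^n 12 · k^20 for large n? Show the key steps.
S_n ~ 4 · n^21 / 7

By integral comparison (Euler-Maclaurin), Σ_{k=1}^n 12 · k^20 = 12 · ∫_0^n x^20 dx + O(n^20) = 12 · n^21/21 = 4 · n^21 / 7 + O(n^20). (Equivalently, Faulhaber's formula gives the same leading term.)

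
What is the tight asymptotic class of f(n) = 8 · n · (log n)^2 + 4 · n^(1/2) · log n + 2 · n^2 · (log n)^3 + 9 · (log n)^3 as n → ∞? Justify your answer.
f(n) ∈ Θ(n^2 · (log n)^3)

Compare the terms by growth order. For large n, n^a · (log n)^b dominates n^a' · (log n)^b' iff a > a', or (a = a' and b > b'). Ranking the 4 terms shows the dominant one is 2 · n^2 · (log n)^3. Hence f(n) ∈ Θ(n^2 · (log n)^3).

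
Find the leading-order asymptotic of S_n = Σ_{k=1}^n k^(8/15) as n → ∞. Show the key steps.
S_n ~ (15/23) · n^(23/15)

Integral comparison: Σ_{k=1}^n k^(8/15) = ∫_0^n x^(8/15) dx + O(n^(8/15)). The integral is n^(1 + 8/15) / (1 + 8/15) = n^((8+15)/15) / ((8+15)/15) = (15/23) · n^(23/15).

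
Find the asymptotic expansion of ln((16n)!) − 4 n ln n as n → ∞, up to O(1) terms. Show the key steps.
ln((16n)!) − 4 n ln n = 12 n ln n + 16(ln 16 − 1) n + (1/2) ln(2π·16n) + O(1/n)

Stirling: ln((16n)!) = 16n ln(16n) − 16n + (1/2) ln(2π·16n) + O(1/n).
Expand 16n ln(16n) = 16n (ln n + ln 16) = 16n ln n + 16n ln 16.
Subtract 4n ln n: leading term is (16 − 4) n ln n = 12 n ln n. The next term is 16n ln 16 − 16n = 16(ln 16 − 1) n. Then the (1/2) ln(2π·16n) correction.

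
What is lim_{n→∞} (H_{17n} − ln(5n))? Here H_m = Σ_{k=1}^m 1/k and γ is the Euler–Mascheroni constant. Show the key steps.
lim = ln(17/5) + γ

By Euler-Maclaurin, H_m = ln m + γ + O(1/m). So
  H_{17n} − ln(5n) = ln(17n) + γ − ln(5n) + O(1/n)
                       = ln(17/5) + γ + O(1/n).
Hence the limit is ln(17/5) + γ.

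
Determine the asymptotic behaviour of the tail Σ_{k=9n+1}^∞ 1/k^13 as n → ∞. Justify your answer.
Σ_{k>9n} 1/k^13 ~ 1/(12 · (9n)^12)

Compare to the integral: ∫_{9n}^∞ x^(−13) dx = [−x^(−12)/12]_{9n}^∞ = 1/((13−1)·(9n)^12). Euler-Maclaurin then gives
  Σ_{k>9n} 1/k^13 = ∫_{9n}^∞ dx/x^13 − 1/(2·(9n)^13) + O(1/(9n)^14).
(Equivalently this is ζ(13) − Σ_{k≤9n} 1/k^13.)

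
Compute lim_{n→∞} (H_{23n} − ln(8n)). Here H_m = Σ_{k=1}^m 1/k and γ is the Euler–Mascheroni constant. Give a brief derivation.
lim = ln(23/8) + γ

By Euler-Maclaurin, H_m = ln m + γ + O(1/m). So
  H_{23n} − ln(8n) = ln(23n) + γ − ln(8n) + O(1/n)
                       = ln(23/8) + γ + O(1/n).
Hence the limit is ln(23/8) + γ.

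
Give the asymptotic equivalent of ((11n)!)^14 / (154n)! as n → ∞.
((11n)!)^14/(154n)! ~ ((2π·11n)^(13/2) / sqrt(14)) · 14^(−14·11n)  →  0

Write N = 11n. Stirling: N! ~ sqrt(2π N)(N/e)^N and (14N)! ~ sqrt(2π·14N)·(14N/e)^(14N).
  (N!)^14/(14N)! ~ (2π N)^(14/2) (N/e)^(14N) / [sqrt(2π·14N) (14N/e)^(14N)]
     = (2π N)^(14/2) / sqrt(2π·14N) · (N/(14N))^(14N)
     = (2π N)^((14−1)/2) / sqrt(14) · 14^(−14N).
Since 14^14 > 1, the factor 14^(−14N) decays exponentially, so the ratio → 0. Substituting N = 11n gives the stated form.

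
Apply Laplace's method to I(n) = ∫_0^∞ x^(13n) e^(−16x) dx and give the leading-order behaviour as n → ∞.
I(n) ~ (sqrt(2π·13n) / 16) · (13n/(16e))^(13n)

Write the integrand as exp(13n ln x − 16x) and set f(x) = 13n ln x − 16x. Then f'(x) = 13n/x − 16 = 0 at x* = 13n/16, and f''(x*) = −13n/x*^2 = −16^2/(13n). Laplace's method (interior maximum) gives
  I(n) ~ e^(f(x*)) · sqrt(2π / |f''(x*)|)
        = exp(13n ln(13n/16) − 13n) · sqrt(2π · 13n / 16^2)
        = (13n/16)^(13n) e^(−13n) · sqrt(2π·13n) / 16
        = (sqrt(2π·13n) / 16) · (13n/(16e))^(13n).
This matches Γ(13n+1)/16^(13n+1) with Stirling applied to Γ.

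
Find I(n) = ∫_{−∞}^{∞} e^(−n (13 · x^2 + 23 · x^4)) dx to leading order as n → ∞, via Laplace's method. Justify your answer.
I(n) ~ sqrt(π/(13n))

φ(x) = 13 · x^2 + 23 · x^4 has its unique global minimum at x* = 0 (since φ'(x) = 26x + 92x^3 = 0 only at x = 0 for real x with both coefficients positive, and φ → ∞ as |x| → ∞). At x* = 0, φ(0) = 0 and φ''(0) = 26. Laplace's method then gives
  I(n) ~ sqrt(2π / (n · φ''(0))) · e^(−n φ(0)) = sqrt(2π / (26n)) = sqrt(π/(13n)).
The 23 · x^4 term contributes only at subleading order (an O(1/n) relative correction).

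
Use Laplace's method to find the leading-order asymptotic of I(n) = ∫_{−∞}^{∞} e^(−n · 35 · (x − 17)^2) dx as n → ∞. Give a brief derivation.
I(n) = sqrt(π/(35n))

Here φ(x) = 35 · (x − 17)^2 has its unique minimum at x* = 17 with φ(x*) = 0 and φ''(x*) = 70. Laplace's method gives
  I(n) ~ e^(−n φ(x*)) · sqrt(2π / (n · φ''(x*))) = sqrt(2π / (70n)) = sqrt(π/(35n)).
This is exact: substituting u = (x − 17)·sqrt(35n) gives I(n) = (1/sqrt(35n)) ∫_{−∞}^{∞} e^(−u^2) du = sqrt(π/(35n)).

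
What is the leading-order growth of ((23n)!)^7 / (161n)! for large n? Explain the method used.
((23n)!)^7/(161n)! ~ ((2π·23n)^(6/2) / sqrt(7)) · 7^(−7·23n)  →  0

Write N = 23n. Stirling: N! ~ sqrt(2π N)(N/e)^N and (7N)! ~ sqrt(2π·7N)·(7N/e)^(7N).
  (N!)^7/(7N)! ~ (2π N)^(7/2) (N/e)^(7N) / [sqrt(2π·7N) (7N/e)^(7N)]
     = (2π N)^(7/2) / sqrt(2π·7N) · (N/(7N))^(7N)
     = (2π N)^((7−1)/2) / sqrt(7) · 7^(−7N).
Since 7^7 > 1, the factor 7^(−7N) decays exponentially, so the ratio → 0. Substituting N = 23n gives the stated form.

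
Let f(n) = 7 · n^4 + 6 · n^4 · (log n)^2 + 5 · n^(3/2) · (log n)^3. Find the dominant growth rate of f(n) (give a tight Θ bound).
f(n) ∈ Θ(n^4 · (log n)^2)

Compare the terms by growth order. For large n, n^a · (log n)^b dominates n^a' · (log n)^b' iff a > a', or (a = a' and b > b'). Ranking the 3 terms shows the dominant one is 6 · n^4 · (log n)^2. Hence f(n) ∈ Θ(n^4 · (log n)^2).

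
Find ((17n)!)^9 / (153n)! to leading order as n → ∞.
((17n)!)^9/(153n)! ~ ((2π·17n)^(8/2) / 3) · 9^(−9·17n)  →  0

Write N = 17n. Stirling: N! ~ sqrt(2π N)(N/e)^N and (9N)! ~ sqrt(2π·9N)·(9N/e)^(9N).
  (N!)^9/(9N)! ~ (2π N)^(9/2) (N/e)^(9N) / [sqrt(2π·9N) (9N/e)^(9N)]
     = (2π N)^(9/2) / sqrt(2π·9N) · (N/(9N))^(9N)
     = (2π N)^((9−1)/2) / 3 · 9^(−9N).
Since 9^9 > 1, the factor 9^(−9N) decays exponentially, so the ratio → 0. Substituting N = 17n gives the stated form.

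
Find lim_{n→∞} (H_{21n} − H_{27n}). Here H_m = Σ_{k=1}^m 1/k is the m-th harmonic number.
lim = ln(21/27) = ln(7/9)

Euler-Maclaurin gives H_m = ln m + γ + 1/(2m) + O(1/m^2). The γ and O(1/m) terms cancel in the difference:
  H_{21n} − H_{27n} = ln(21n) − ln(27n) + O(1/n) = ln(21/27) + O(1/n).
Hence the limit is ln(21/27) = ln(7/9).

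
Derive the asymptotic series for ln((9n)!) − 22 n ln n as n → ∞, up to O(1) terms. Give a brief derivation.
ln((9n)!) − 22 n ln n = −13 n ln n + 9(ln 9 − 1) n + (1/2) ln(2π·9n) + O(1/n)

Stirling: ln((9n)!) = 9n ln(9n) − 9n + (1/2) ln(2π·9n) + O(1/n).
Expand 9n ln(9n) = 9n (ln n + ln 9) = 9n ln n + 9n ln 9.
Subtract 22n ln n: leading term is (9 − 22) n ln n = −13 n ln n. The next term is 9n ln 9 − 9n = 9(ln 9 − 1) n. Then the (1/2) ln(2π·9n) correction.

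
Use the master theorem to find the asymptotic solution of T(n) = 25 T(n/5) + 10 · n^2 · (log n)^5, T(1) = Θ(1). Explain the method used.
T(n) = Θ(n^2 · (log n)^6)

Here log_5 25 = 2 and f(n) = 10 · n^2 · (log n)^5 = Θ(n^(log_5 25) · (log n)^5). This is the extended Case 2 of the master theorem (f matches the critical exponent up to log factors), giving T(n) = Θ(n^(log_5 25) · (log n)^(5+1)) = Θ(n^2 · (log n)^6).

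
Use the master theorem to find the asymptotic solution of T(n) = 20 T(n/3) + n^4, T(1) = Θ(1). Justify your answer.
T(n) = Θ(n^4)

log_3 20 ≈ 2.727. f(n) = n^4 dominates n^(log_3 20) since 4 > 2.727, and the regularity condition a·f(n/b) = 20·(n/3)^4 = (20/81)·n^4 ≤ c·f(n) holds with c = 20/81 ≈ 0.247 < 1. So this is Case 3: T(n) = Θ(f(n)) = Θ(n^4).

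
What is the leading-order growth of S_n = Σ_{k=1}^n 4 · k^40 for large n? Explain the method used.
S_n ~ 4 · n^41 / 41

By integral comparison (Euler-Maclaurin), Σ_{k=1}^n 4 · k^40 = 4 · ∫_0^n x^40 dx + O(n^40) = 4 · n^41/41 + O(n^40). (Equivalently, Faulhaber's formula gives the same leading term.)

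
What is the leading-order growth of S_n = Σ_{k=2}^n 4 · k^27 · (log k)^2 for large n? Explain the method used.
S_n ~ n^28 · (log n)^2 / 7

By integral comparison, S_n = ∫_1^n 4 · x^27 · (log x)^2 dx + O(n^27 · (log n)^2). For the integral, the leading term of ∫_1^n x^27 (log x)^2 dx is n^28/28 · (log n)^2 (by repeated integration by parts; each step lowers the log-exponent and produces a relatively O(1/log n) correction). Hence S_n ~ n^28 · (log n)^2 / 7.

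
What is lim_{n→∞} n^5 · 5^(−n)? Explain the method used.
lim = 0

Exponentials with base > 1 dominate every fixed polynomial: for any fixed c, n^c / 5^n → 0 as n → ∞ (e.g. by the ratio test, or by writing 5^n = e^(n ln 5) and noting e^(n ln 5) / n^c → ∞). Hence n^5 · 5^(−n) = n^5 / 5^n → 0.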